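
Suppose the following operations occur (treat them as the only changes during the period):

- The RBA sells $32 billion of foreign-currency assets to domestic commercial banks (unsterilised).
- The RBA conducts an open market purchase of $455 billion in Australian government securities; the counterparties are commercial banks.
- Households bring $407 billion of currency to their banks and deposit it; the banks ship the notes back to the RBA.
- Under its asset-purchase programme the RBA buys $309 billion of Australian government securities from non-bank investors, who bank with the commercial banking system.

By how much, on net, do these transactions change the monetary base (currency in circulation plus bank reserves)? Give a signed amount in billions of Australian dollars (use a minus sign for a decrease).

+$732 billion

RBA balance sheet:
  Assets:      Securities +$764B, Foreign assets −$32B
  Liabilities: Bank reserves +$1139B, Currency in circulation −$407B
Commercial banking system:
  Assets:      Reserves at CB +$1139B, Securities −$455B, Foreign assets +$32B
  Liabilities: Checkable deposits +$716B
Monetary base = currency + reserves: −$407B + (+$1139B) = +$732 billion.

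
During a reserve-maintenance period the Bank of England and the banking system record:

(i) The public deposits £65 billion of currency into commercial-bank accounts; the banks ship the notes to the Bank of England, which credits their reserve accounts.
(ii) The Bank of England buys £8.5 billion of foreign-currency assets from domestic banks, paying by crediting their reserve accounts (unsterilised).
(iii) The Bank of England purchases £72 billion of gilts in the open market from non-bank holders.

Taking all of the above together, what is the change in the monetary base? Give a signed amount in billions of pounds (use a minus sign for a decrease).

+£80.5 billion

Bank of England balance sheet:
  Assets:      Securities +£72B, Foreign assets +£8.5B
  Liabilities: Bank reserves +£145.5B, Currency in circulation −£65B
Monetary base = currency + reserves: −£65B + (+£145.5B) = +£80.5 billion.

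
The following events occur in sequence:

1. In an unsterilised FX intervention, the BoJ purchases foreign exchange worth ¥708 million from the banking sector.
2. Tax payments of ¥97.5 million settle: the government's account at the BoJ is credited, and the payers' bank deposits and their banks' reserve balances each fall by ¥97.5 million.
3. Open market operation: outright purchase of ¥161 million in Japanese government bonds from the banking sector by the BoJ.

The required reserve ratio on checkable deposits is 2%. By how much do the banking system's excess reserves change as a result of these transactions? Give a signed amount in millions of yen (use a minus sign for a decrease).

FX purchase ¥708 million: reserves +¥708M, deposits 0.
Government account inflow ¥97.5 million: reserves −¥97.5M, deposits −¥97.5M.
OMO purchase (from banks) ¥161 million: reserves +¥161M, deposits 0.
Totals: Δreserves = +¥771.5M, Δdeposits = −¥97.5M.
Δrequired reserves = 2% × −¥97.5M = −¥1.95M.
Δexcess reserves = Δreserves − Δrequired = +¥771.5M − (−¥1.95M) = +¥773.45 million.

+¥773.45 million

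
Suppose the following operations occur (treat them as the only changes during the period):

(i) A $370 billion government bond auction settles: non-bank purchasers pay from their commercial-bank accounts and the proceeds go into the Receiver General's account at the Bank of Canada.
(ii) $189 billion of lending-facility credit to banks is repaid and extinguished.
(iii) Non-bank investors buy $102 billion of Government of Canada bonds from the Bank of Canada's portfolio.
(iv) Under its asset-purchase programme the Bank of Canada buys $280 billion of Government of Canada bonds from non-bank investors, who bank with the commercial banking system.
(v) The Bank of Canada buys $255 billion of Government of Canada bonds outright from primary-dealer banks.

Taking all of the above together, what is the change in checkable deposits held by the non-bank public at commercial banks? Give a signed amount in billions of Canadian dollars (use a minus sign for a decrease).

-$192 billion

Government account inflow $370 billion: non-bank counterparties' bank balances fall → −$370B.
Discount-window repayment $189 billion: the counterparty is a bank, so public deposits are unchanged → 0.
Asset sale (to non-banks) $102 billion: non-bank counterparties' bank balances fall → −$102B.
Asset purchase (from non-banks) $280 billion: non-bank counterparties' bank balances rise → +$280B.
OMO purchase (from banks) $255 billion: the counterparty is a bank, so public deposits are unchanged → 0.
Net: −370 + 0 − 102 + 280 + 0 = -$192 billion.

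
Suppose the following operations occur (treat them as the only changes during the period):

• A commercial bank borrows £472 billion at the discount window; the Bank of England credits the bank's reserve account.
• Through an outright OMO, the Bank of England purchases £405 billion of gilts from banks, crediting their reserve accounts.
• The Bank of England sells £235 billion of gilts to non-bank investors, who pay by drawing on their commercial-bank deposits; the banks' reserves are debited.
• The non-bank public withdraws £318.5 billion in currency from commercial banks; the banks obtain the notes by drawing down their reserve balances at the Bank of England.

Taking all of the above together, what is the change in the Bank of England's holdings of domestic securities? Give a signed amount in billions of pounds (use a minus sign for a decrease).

+£170 billion

Bank of England balance sheet:
  Assets:      Securities +£170B, Loans to banks +£472B
  Liabilities: Bank reserves +£323.5B, Currency in circulation +£318.5B
Commercial banking system:
  Assets:      Reserves at CB +£323.5B, Securities −£405B
  Liabilities: Checkable deposits −£553.5B, Borrowings from CB +£472B
So the change in the Bank of England's holdings of domestic securities is +£170 billion.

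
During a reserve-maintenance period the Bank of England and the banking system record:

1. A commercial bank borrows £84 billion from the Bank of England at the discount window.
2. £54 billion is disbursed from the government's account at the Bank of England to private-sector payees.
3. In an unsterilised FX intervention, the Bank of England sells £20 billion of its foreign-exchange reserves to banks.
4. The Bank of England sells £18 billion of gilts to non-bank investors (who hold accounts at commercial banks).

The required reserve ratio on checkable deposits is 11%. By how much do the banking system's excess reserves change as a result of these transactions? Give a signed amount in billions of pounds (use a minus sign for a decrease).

Discount-window loan £84 billion: reserves +£84B, deposits 0.
Government spending £54 billion: reserves +£54B, deposits +£54B.
FX sale £20 billion: reserves −£20B, deposits 0.
Asset sale (to non-banks) £18 billion: reserves −£18B, deposits −£18B.
Totals: Δreserves = +£100B, Δdeposits = +£36B.
Δrequired reserves = 11% × +£36B = +£3.96B.
Δexcess reserves = Δreserves − Δrequired = +£100B − (+£3.96B) = +£96.04 billion.

+£96.04 billion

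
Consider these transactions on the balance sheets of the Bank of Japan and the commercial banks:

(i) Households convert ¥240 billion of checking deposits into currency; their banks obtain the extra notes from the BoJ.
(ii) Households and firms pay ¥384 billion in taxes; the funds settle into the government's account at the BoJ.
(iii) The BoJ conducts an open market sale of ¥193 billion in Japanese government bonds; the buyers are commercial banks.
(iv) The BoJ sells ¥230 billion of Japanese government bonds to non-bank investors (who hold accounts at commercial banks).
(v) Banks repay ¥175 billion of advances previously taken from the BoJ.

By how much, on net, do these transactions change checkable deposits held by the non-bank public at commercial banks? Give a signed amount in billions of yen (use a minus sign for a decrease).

Currency withdrawal ¥240 billion: non-bank counterparties' bank balances fall → −¥240B.
Government account inflow ¥384 billion: non-bank counterparties' bank balances fall → −¥384B.
OMO sale (to banks) ¥193 billion: the counterparty is a bank, so public deposits are unchanged → 0.
Asset sale (to non-banks) ¥230 billion: non-bank counterparties' bank balances fall → −¥230B.
Discount-window repayment ¥175 billion: the counterparty is a bank, so public deposits are unchanged → 0.
Net: −240 − 384 + 0 − 230 + 0 = -¥854 billion.

-¥854 billion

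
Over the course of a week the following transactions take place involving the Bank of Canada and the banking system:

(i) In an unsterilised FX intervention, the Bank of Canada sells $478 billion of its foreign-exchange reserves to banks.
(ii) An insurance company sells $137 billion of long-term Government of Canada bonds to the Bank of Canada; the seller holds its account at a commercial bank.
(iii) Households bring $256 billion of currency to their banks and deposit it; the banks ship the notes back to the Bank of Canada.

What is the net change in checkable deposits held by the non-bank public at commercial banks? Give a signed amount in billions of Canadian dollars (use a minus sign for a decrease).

FX sale $478 billion: the counterparty is a bank, so public deposits are unchanged → 0.
Asset purchase (from non-banks) $137 billion: non-bank counterparties' bank balances rise → +$137B.
Currency deposit $256 billion: non-bank counterparties' bank balances rise → +$256B.
Net: 0 + 137 + 256 = +$393 billion.

+$393 billion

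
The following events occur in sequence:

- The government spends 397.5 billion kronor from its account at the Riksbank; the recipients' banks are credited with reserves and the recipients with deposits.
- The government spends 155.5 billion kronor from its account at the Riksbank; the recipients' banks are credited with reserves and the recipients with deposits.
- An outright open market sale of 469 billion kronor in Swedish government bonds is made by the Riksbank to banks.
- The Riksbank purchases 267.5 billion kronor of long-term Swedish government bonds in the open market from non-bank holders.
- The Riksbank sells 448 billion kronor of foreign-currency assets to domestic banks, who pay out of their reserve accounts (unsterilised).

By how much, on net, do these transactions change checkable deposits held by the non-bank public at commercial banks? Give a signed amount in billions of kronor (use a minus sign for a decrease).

+820.5 billion

Government spending 397.5 billion kronor: non-bank counterparties' bank balances rise → +397.5B.
Government spending 155.5 billion kronor: non-bank counterparties' bank balances rise → +155.5B.
OMO sale (to banks) 469 billion kronor: the counterparty is a bank, so public deposits are unchanged → 0.
Asset purchase (from non-banks) 267.5 billion kronor: non-bank counterparties' bank balances rise → +267.5B.
FX sale 448 billion kronor: the counterparty is a bank, so public deposits are unchanged → 0.
Net: 397.5 + 155.5 + 0 + 267.5 + 0 = +820.5 billion.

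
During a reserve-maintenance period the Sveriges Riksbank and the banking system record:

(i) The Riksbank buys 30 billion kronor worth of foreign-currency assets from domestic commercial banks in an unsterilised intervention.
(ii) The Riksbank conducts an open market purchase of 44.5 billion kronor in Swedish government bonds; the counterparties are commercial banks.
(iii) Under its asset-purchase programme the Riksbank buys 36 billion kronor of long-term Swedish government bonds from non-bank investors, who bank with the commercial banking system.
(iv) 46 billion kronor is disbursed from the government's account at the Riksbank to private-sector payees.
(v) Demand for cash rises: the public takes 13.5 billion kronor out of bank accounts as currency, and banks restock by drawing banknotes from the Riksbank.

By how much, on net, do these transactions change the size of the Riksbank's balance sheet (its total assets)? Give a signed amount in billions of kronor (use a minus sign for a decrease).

+110.5 billion

Riksbank balance sheet:
  Assets:      Securities +80.5B, Foreign assets +30B
  Liabilities: Bank reserves +143B, Currency in circulation +13.5B, Government deposits −46B
Commercial banking system:
  Assets:      Reserves at CB +143B, Securities −44.5B, Foreign assets −30B
  Liabilities: Checkable deposits +68.5B
Change in total Riksbank assets = +110.5 billion.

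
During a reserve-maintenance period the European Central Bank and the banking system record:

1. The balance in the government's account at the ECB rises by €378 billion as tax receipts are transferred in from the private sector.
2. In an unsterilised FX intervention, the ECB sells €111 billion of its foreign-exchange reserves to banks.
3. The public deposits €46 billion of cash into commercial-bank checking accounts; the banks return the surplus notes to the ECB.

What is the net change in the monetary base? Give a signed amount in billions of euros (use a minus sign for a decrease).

Government account inflow €378 billion: reserves shift to a non-base liability → −€378B.
FX sale €111 billion: ECB balance sheet contracts → −€111B.
Currency deposit €46 billion: just a shift between currency and reserves — both are base money → 0.
Net: −378 − 111 + 0 = -€489 billion.

-€489 billion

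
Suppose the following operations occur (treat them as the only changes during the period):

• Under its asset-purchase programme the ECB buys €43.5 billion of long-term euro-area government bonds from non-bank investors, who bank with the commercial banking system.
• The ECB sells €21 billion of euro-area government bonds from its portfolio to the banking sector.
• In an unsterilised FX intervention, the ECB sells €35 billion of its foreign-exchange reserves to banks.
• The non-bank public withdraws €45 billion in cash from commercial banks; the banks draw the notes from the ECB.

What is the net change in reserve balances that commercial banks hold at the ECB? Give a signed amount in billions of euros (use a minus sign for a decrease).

-€57.5 billion

Asset purchase (from non-banks) €43.5 billion: the ECB pays by crediting reserve accounts → +€43.5B.
OMO sale (to banks) €21 billion: the buying banks pay out of their reserve balances → −€21B.
FX sale €35 billion: the buying banks pay out of their reserve balances → −€35B.
Currency withdrawal €45 billion: banks swap reserves for currency → −€45B.
Net: 43.5 − 21 − 35 − 45 = -€57.5 billion.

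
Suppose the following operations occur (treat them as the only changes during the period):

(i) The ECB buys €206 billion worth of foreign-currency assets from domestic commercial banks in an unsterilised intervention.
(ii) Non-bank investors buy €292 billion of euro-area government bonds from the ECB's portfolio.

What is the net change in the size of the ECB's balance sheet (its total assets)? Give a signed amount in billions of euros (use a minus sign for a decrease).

-€86 billion

ECB balance sheet:
  Assets:      Securities −€292B, Foreign assets +€206B
  Liabilities: Bank reserves −€86B
Change in total ECB assets = -€86 billion.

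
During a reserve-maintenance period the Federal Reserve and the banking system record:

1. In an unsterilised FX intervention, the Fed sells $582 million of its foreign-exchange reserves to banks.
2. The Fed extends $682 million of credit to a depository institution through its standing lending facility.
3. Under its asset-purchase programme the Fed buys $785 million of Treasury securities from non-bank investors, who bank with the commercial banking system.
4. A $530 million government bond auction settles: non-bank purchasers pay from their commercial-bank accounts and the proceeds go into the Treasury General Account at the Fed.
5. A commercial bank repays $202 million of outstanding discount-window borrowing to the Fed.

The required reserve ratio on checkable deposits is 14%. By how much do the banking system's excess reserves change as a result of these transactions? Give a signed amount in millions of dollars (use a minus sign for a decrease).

FX sale $582 million: reserves −$582M, deposits 0.
Discount-window loan $682 million: reserves +$682M, deposits 0.
Asset purchase (from non-banks) $785 million: reserves +$785M, deposits +$785M.
Government account inflow $530 million: reserves −$530M, deposits −$530M.
Discount-window repayment $202 million: reserves −$202M, deposits 0.
Totals: Δreserves = +$153M, Δdeposits = +$255M.
Δrequired reserves = 14% × +$255M = +$35.7M.
Δexcess reserves = Δreserves − Δrequired = +$153M − (+$35.7M) = +$117.3 million.

+$117.3 million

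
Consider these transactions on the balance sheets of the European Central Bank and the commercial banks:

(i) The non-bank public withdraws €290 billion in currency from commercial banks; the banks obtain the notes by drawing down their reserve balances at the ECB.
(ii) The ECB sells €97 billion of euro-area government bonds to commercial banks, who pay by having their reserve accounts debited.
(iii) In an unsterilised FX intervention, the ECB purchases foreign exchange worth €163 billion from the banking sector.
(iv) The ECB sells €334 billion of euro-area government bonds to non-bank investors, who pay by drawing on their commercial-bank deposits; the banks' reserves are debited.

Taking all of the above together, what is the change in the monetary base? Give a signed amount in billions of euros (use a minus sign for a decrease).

Currency withdrawal €290 billion: just a shift between currency and reserves — both are base money → 0.
OMO sale (to banks) €97 billion: ECB balance sheet contracts → −€97B.
FX purchase €163 billion: ECB balance sheet expands → +€163B.
Asset sale (to non-banks) €334 billion: ECB balance sheet contracts → −€334B.
Net: 0 − 97 + 163 − 334 = -€268 billion.

-€268 billion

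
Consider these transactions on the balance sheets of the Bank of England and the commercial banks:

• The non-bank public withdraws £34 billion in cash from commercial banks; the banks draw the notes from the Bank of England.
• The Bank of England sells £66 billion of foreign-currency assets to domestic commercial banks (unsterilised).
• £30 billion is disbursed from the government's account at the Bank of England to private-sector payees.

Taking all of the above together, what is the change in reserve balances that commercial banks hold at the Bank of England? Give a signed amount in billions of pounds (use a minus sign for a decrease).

-£70 billion

Bank of England balance sheet:
  Assets:      Foreign assets −£66B
  Liabilities: Bank reserves −£70B, Currency in circulation +£34B, Government deposits −£30B
Commercial banking system:
  Assets:      Reserves at CB −£70B, Foreign assets +£66B
  Liabilities: Checkable deposits −£4B
So the change in reserve balances that commercial banks hold at the Bank of England is -£70 billion.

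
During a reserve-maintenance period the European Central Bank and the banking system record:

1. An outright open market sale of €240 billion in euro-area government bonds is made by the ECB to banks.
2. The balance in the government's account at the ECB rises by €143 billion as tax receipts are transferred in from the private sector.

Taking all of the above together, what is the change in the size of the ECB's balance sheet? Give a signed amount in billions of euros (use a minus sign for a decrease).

-€240 billion

OMO sale (to banks) €240 billion: an ECB asset is shed → −€240B.
Government account inflow €143 billion: only the composition of liabilities changes → 0.
Net: −240 + 0 = -€240 billion.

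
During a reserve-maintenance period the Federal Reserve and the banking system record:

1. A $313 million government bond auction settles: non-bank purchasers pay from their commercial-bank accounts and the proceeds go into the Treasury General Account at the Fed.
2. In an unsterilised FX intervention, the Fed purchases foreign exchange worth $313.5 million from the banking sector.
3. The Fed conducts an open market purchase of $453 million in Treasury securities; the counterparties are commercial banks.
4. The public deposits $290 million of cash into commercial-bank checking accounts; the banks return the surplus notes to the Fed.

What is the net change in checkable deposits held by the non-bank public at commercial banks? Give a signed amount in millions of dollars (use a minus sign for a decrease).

Government account inflow $313 million: non-bank counterparties' bank balances fall → −$313M.
FX purchase $313.5 million: the counterparty is a bank, so public deposits are unchanged → 0.
OMO purchase (from banks) $453 million: the counterparty is a bank, so public deposits are unchanged → 0.
Currency deposit $290 million: non-bank counterparties' bank balances rise → +$290M.
Net: −313 + 0 + 0 + 290 = -$23 million.

-$23 million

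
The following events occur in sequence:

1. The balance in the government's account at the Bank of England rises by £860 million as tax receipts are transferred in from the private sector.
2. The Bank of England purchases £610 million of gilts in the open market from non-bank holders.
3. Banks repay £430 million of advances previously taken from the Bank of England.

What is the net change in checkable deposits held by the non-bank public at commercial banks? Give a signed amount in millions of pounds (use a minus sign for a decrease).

Bank of England balance sheet:
  Assets:      Securities +£610M, Loans to banks −£430M
  Liabilities: Bank reserves −£680M, Government deposits +£860M
Commercial banking system:
  Assets:      Reserves at CB −£680M
  Liabilities: Checkable deposits −£250M, Borrowings from CB −£430M
So the change in checkable deposits held by the non-bank public at commercial banks is -£250 million.

-£250 million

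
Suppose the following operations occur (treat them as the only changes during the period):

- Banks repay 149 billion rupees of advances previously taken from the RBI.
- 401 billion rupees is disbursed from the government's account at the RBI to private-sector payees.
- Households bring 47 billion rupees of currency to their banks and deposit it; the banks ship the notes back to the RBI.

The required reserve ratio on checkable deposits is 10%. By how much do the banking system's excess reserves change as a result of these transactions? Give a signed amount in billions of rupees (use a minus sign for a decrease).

+254.2 billion

Discount-window repayment 149 billion rupees: reserves −149B, deposits 0.
Government spending 401 billion rupees: reserves +401B, deposits +401B.
Currency deposit 47 billion rupees: reserves +47B, deposits +47B.
Totals: Δreserves = +299B, Δdeposits = +448B.
Δrequired reserves = 10% × +448B = +44.8B.
Δexcess reserves = Δreserves − Δrequired = +299B − (+44.8B) = +254.2 billion.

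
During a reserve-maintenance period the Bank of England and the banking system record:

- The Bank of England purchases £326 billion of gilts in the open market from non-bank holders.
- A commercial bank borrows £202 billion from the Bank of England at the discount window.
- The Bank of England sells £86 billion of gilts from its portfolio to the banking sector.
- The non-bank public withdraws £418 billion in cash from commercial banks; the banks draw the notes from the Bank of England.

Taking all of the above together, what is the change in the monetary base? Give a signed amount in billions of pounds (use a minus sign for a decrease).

+£442 billion

Asset purchase (from non-banks) £326 billion: Bank of England balance sheet expands → +£326B.
Discount-window loan £202 billion: Bank of England balance sheet expands → +£202B.
OMO sale (to banks) £86 billion: Bank of England balance sheet contracts → −£86B.
Currency withdrawal £418 billion: just a shift between currency and reserves — both are base money → 0.
Net: 326 + 202 − 86 + 0 = +£442 billion.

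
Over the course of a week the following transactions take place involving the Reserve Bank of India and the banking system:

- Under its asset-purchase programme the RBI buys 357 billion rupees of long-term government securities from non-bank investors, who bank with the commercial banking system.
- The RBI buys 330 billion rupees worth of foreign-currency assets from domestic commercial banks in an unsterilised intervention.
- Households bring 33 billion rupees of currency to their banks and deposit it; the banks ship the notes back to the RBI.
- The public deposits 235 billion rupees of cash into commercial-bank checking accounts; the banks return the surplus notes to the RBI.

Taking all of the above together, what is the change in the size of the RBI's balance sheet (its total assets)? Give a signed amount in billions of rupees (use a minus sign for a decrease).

+687 billion

RBI balance sheet:
  Assets:      Securities +357B, Foreign assets +330B
  Liabilities: Bank reserves +955B, Currency in circulation −268B
Change in total RBI assets = +687 billion.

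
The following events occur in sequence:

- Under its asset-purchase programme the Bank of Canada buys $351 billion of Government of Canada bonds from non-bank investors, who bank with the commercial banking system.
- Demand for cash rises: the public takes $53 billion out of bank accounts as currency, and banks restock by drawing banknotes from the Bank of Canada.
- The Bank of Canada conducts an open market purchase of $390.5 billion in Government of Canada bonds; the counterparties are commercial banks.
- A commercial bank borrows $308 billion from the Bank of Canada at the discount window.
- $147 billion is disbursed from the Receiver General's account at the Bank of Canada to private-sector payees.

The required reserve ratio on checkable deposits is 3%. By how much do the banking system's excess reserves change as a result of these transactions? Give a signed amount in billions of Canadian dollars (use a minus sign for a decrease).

+$1130.15 billion

Asset purchase (from non-banks) $351 billion: reserves +$351B, deposits +$351B.
Currency withdrawal $53 billion: reserves −$53B, deposits −$53B.
OMO purchase (from banks) $390.5 billion: reserves +$390.5B, deposits 0.
Discount-window loan $308 billion: reserves +$308B, deposits 0.
Government spending $147 billion: reserves +$147B, deposits +$147B.
Totals: Δreserves = +$1143.5B, Δdeposits = +$445B.
Δrequired reserves = 3% × +$445B = +$13.35B.
Δexcess reserves = Δreserves − Δrequired = +$1143.5B − (+$13.35B) = +$1130.15 billion.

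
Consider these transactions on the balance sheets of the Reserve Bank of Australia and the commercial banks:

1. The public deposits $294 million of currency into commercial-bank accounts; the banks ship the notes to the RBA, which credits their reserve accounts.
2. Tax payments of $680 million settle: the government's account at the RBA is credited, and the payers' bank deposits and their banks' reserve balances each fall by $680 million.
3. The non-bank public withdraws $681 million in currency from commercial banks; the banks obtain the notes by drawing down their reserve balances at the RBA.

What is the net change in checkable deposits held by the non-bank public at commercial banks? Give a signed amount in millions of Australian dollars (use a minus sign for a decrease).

-$1067 million

RBA balance sheet:
  Assets:      no change
  Liabilities: Bank reserves −$1067M, Currency in circulation +$387M, Government deposits +$680M
Commercial banking system:
  Assets:      Reserves at CB −$1067M
  Liabilities: Checkable deposits −$1067M
So the change in checkable deposits held by the non-bank public at commercial banks is -$1067 million.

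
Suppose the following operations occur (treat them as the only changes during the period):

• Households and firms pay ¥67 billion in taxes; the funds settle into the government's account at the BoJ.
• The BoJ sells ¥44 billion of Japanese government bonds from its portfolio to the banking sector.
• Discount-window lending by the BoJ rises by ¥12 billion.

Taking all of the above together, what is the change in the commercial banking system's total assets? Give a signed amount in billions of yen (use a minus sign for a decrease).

-¥55 billion

BoJ balance sheet:
  Assets:      Securities −¥44B, Loans to banks +¥12B
  Liabilities: Bank reserves −¥99B, Government deposits +¥67B
Commercial banking system:
  Assets:      Reserves at CB −¥99B, Securities +¥44B
  Liabilities: Checkable deposits −¥67B, Borrowings from CB +¥12B
Change in total bank assets = -¥55 billion.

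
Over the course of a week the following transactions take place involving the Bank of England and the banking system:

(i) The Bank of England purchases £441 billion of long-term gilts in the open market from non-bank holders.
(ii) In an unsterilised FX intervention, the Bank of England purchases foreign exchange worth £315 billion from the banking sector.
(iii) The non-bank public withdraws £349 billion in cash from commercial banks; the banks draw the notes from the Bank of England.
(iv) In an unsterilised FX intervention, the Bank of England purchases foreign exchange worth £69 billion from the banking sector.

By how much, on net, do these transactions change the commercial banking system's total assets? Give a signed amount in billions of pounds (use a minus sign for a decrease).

+£92 billion

Asset purchase (from non-banks) £441 billion: bank balance sheets expand → +£441B.
FX purchase £315 billion: just an asset swap on bank balance sheets → 0.
Currency withdrawal £349 billion: bank balance sheets shrink → −£349B.
FX purchase £69 billion: just an asset swap on bank balance sheets → 0.
Net: 441 + 0 − 349 + 0 = +£92 billion.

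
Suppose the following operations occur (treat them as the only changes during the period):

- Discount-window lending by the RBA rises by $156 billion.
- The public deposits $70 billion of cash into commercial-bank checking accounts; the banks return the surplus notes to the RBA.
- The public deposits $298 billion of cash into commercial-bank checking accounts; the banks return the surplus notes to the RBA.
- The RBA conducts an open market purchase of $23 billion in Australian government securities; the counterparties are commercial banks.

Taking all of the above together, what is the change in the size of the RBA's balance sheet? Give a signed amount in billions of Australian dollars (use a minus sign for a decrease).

RBA balance sheet:
  Assets:      Securities +$23B, Loans to banks +$156B
  Liabilities: Bank reserves +$547B, Currency in circulation −$368B
Commercial banking system:
  Assets:      Reserves at CB +$547B, Securities −$23B
  Liabilities: Checkable deposits +$368B, Borrowings from CB +$156B
Change in total RBA assets = +$179 billion.

+$179 billion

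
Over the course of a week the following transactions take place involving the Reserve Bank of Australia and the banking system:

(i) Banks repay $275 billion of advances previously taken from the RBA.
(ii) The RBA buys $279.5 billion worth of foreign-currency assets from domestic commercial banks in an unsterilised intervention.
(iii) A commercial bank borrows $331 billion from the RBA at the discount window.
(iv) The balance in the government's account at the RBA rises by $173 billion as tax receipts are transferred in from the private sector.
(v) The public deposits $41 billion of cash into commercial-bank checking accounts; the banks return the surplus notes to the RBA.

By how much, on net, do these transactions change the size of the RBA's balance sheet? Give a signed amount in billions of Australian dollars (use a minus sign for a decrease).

+$335.5 billion

RBA balance sheet:
  Assets:      Loans to banks +$56B, Foreign assets +$279.5B
  Liabilities: Bank reserves +$203.5B, Currency in circulation −$41B, Government deposits +$173B
Commercial banking system:
  Assets:      Reserves at CB +$203.5B, Foreign assets −$279.5B
  Liabilities: Checkable deposits −$132B, Borrowings from CB +$56B
Change in total RBA assets = +$335.5 billion.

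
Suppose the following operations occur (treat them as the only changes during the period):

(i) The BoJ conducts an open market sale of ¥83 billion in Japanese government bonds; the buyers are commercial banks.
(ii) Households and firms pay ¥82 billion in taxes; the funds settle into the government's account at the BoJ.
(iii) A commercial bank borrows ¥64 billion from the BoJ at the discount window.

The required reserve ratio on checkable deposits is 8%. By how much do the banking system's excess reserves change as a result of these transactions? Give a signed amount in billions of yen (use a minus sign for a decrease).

-¥94.44 billion

OMO sale (to banks) ¥83 billion: reserves −¥83B, deposits 0.
Government account inflow ¥82 billion: reserves −¥82B, deposits −¥82B.
Discount-window loan ¥64 billion: reserves +¥64B, deposits 0.
Totals: Δreserves = −¥101B, Δdeposits = −¥82B.
Δrequired reserves = 8% × −¥82B = −¥6.56B.
Δexcess reserves = Δreserves − Δrequired = −¥101B − (−¥6.56B) = -¥94.44 billion.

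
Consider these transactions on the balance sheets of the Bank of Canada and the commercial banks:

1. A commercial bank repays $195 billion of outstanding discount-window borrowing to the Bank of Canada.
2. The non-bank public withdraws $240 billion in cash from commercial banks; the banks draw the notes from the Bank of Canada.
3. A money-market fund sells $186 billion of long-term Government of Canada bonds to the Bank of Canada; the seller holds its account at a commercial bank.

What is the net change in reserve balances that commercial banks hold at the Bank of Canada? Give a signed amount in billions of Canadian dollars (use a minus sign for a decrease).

-$249 billion

Bank of Canada balance sheet:
  Assets:      Securities +$186B, Loans to banks −$195B
  Liabilities: Bank reserves −$249B, Currency in circulation +$240B
So the change in reserve balances that commercial banks hold at the Bank of Canada is -$249 billion.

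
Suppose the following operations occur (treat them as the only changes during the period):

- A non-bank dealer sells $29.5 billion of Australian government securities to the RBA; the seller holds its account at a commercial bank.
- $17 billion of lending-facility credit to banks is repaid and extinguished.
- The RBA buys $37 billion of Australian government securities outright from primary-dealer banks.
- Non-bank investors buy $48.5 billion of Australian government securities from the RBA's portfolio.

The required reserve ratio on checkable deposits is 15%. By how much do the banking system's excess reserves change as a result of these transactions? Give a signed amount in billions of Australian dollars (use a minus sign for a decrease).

Asset purchase (from non-banks) $29.5 billion: reserves +$29.5B, deposits +$29.5B.
Discount-window repayment $17 billion: reserves −$17B, deposits 0.
OMO purchase (from banks) $37 billion: reserves +$37B, deposits 0.
Asset sale (to non-banks) $48.5 billion: reserves −$48.5B, deposits −$48.5B.
Totals: Δreserves = +$1B, Δdeposits = −$19B.
Δrequired reserves = 15% × −$19B = −$2.85B.
Δexcess reserves = Δreserves − Δrequired = +$1B − (−$2.85B) = +$3.85 billion.

+$3.85 billion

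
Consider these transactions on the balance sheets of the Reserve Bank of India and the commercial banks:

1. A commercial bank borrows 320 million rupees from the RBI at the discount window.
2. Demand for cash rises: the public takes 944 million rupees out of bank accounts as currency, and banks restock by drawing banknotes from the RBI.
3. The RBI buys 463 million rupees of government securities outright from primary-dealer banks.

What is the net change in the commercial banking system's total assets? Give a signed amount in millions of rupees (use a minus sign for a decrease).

-624 million

Discount-window loan 320 million rupees: bank balance sheets expand → +320M.
Currency withdrawal 944 million rupees: bank balance sheets shrink → −944M.
OMO purchase (from banks) 463 million rupees: just an asset swap on bank balance sheets → 0.
Net: 320 − 944 + 0 = -624 million.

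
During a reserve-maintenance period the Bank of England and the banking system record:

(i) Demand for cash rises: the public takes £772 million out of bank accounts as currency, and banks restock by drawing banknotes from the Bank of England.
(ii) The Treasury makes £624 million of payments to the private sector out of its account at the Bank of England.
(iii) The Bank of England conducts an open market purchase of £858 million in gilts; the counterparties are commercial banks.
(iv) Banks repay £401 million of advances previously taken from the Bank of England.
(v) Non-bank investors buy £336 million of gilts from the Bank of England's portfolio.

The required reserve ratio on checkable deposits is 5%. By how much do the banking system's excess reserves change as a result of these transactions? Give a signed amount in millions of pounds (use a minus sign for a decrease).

Currency withdrawal £772 million: reserves −£772M, deposits −£772M.
Government spending £624 million: reserves +£624M, deposits +£624M.
OMO purchase (from banks) £858 million: reserves +£858M, deposits 0.
Discount-window repayment £401 million: reserves −£401M, deposits 0.
Asset sale (to non-banks) £336 million: reserves −£336M, deposits −£336M.
Totals: Δreserves = −£27M, Δdeposits = −£484M.
Δrequired reserves = 5% × −£484M = −£24.2M.
Δexcess reserves = Δreserves − Δrequired = −£27M − (−£24.2M) = -£2.8 million.

-£2.8 million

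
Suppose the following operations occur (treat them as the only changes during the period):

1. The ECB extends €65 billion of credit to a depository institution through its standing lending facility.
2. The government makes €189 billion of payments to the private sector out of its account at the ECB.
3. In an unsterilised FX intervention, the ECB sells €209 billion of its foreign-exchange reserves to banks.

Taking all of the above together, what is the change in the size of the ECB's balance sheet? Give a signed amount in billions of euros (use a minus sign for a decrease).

-€144 billion

ECB balance sheet:
  Assets:      Loans to banks +€65B, Foreign assets −€209B
  Liabilities: Bank reserves +€45B, Government deposits −€189B
Change in total ECB assets = -€144 billion.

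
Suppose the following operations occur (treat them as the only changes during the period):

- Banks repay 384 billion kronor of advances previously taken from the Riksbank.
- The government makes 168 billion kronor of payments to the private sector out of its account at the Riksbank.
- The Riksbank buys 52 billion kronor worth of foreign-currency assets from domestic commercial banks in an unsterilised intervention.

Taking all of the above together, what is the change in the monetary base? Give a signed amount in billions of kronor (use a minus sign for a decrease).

-164 billion

Discount-window repayment 384 billion kronor: Riksbank balance sheet contracts → −384B.
Government spending 168 billion kronor: a non-base liability converts back to reserves → +168B.
FX purchase 52 billion kronor: Riksbank balance sheet expands → +52B.
Net: −384 + 168 + 52 = -164 billion.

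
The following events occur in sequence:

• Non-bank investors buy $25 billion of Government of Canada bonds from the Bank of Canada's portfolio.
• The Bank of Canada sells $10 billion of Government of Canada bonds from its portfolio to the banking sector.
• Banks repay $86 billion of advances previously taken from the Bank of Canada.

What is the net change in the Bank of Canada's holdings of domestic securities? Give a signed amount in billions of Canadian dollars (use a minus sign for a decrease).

-$35 billion

Asset sale (to non-banks) $25 billion: securities removed from the Bank of Canada's portfolio → −$25B.
OMO sale (to banks) $10 billion: securities removed from the Bank of Canada's portfolio → −$10B.
Discount-window repayment $86 billion: the Bank of Canada's securities portfolio is untouched → 0.
Net: −25 − 10 + 0 = -$35 billion.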